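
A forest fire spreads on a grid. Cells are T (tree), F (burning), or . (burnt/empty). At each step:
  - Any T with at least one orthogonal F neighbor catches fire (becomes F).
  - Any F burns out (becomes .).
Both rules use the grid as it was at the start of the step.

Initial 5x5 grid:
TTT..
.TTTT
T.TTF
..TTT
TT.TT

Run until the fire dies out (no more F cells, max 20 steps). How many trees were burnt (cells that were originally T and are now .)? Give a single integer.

Answer: 14

Derivation:
Step 1: +3 fires, +1 burnt (F count now 3)
Step 2: +4 fires, +3 burnt (F count now 4)
Step 3: +3 fires, +4 burnt (F count now 3)
Step 4: +2 fires, +3 burnt (F count now 2)
Step 5: +1 fires, +2 burnt (F count now 1)
Step 6: +1 fires, +1 burnt (F count now 1)
Step 7: +0 fires, +1 burnt (F count now 0)
Fire out after step 7
Initially T: 17, now '.': 22
Total burnt (originally-T cells now '.'): 14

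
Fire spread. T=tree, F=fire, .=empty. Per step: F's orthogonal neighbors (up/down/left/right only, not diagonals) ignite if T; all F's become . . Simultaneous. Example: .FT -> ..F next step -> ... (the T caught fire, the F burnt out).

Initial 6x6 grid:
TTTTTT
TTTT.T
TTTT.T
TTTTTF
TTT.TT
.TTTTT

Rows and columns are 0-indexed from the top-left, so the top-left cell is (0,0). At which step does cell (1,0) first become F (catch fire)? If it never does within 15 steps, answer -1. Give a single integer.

Step 1: cell (1,0)='T' (+3 fires, +1 burnt)
Step 2: cell (1,0)='T' (+4 fires, +3 burnt)
Step 3: cell (1,0)='T' (+4 fires, +4 burnt)
Step 4: cell (1,0)='T' (+6 fires, +4 burnt)
Step 5: cell (1,0)='T' (+6 fires, +6 burnt)
Step 6: cell (1,0)='T' (+5 fires, +6 burnt)
Step 7: cell (1,0)='F' (+2 fires, +5 burnt)
  -> target ignites at step 7
Step 8: cell (1,0)='.' (+1 fires, +2 burnt)
Step 9: cell (1,0)='.' (+0 fires, +1 burnt)
  fire out at step 9

7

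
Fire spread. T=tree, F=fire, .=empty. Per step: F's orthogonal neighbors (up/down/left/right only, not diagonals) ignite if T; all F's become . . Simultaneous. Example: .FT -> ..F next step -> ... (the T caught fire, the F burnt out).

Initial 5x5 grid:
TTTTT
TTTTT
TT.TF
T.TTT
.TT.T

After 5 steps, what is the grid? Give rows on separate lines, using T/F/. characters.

Step 1: 3 trees catch fire, 1 burn out
  TTTTT
  TTTTF
  TT.F.
  T.TTF
  .TT.T
Step 2: 4 trees catch fire, 3 burn out
  TTTTF
  TTTF.
  TT...
  T.TF.
  .TT.F
Step 3: 3 trees catch fire, 4 burn out
  TTTF.
  TTF..
  TT...
  T.F..
  .TT..
Step 4: 3 trees catch fire, 3 burn out
  TTF..
  TF...
  TT...
  T....
  .TF..
Step 5: 4 trees catch fire, 3 burn out
  TF...
  F....
  TF...
  T....
  .F...

TF...
F....
TF...
T....
.F...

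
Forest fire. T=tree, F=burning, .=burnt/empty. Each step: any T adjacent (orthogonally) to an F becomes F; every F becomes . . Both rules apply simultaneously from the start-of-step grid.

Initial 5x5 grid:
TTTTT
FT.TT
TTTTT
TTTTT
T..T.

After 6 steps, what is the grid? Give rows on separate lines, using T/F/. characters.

Step 1: 3 trees catch fire, 1 burn out
  FTTTT
  .F.TT
  FTTTT
  TTTTT
  T..T.
Step 2: 3 trees catch fire, 3 burn out
  .FTTT
  ...TT
  .FTTT
  FTTTT
  T..T.
Step 3: 4 trees catch fire, 3 burn out
  ..FTT
  ...TT
  ..FTT
  .FTTT
  F..T.
Step 4: 3 trees catch fire, 4 burn out
  ...FT
  ...TT
  ...FT
  ..FTT
  ...T.
Step 5: 4 trees catch fire, 3 burn out
  ....F
  ...FT
  ....F
  ...FT
  ...T.
Step 6: 3 trees catch fire, 4 burn out
  .....
  ....F
  .....
  ....F
  ...F.

.....
....F
.....
....F
...F.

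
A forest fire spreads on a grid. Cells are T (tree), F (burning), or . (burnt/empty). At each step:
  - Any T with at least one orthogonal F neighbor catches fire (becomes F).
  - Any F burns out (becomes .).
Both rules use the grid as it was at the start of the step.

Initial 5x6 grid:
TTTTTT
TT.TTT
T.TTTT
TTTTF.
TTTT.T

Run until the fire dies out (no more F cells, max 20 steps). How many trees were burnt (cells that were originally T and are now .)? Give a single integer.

Step 1: +2 fires, +1 burnt (F count now 2)
Step 2: +5 fires, +2 burnt (F count now 5)
Step 3: +6 fires, +5 burnt (F count now 6)
Step 4: +4 fires, +6 burnt (F count now 4)
Step 5: +3 fires, +4 burnt (F count now 3)
Step 6: +2 fires, +3 burnt (F count now 2)
Step 7: +2 fires, +2 burnt (F count now 2)
Step 8: +0 fires, +2 burnt (F count now 0)
Fire out after step 8
Initially T: 25, now '.': 29
Total burnt (originally-T cells now '.'): 24

Answer: 24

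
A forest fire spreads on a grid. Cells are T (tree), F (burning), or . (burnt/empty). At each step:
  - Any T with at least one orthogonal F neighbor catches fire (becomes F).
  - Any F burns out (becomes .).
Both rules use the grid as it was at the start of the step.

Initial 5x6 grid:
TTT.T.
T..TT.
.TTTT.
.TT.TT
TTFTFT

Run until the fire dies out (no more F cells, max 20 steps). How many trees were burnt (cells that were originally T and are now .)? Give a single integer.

Answer: 15

Derivation:
Step 1: +5 fires, +2 burnt (F count now 5)
Step 2: +5 fires, +5 burnt (F count now 5)
Step 3: +3 fires, +5 burnt (F count now 3)
Step 4: +2 fires, +3 burnt (F count now 2)
Step 5: +0 fires, +2 burnt (F count now 0)
Fire out after step 5
Initially T: 19, now '.': 26
Total burnt (originally-T cells now '.'): 15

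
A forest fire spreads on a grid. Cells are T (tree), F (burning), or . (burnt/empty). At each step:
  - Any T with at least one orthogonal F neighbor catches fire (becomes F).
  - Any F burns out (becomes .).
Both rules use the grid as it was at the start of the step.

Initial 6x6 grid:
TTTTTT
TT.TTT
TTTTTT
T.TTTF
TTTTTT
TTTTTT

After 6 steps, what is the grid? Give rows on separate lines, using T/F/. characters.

Step 1: 3 trees catch fire, 1 burn out
  TTTTTT
  TT.TTT
  TTTTTF
  T.TTF.
  TTTTTF
  TTTTTT
Step 2: 5 trees catch fire, 3 burn out
  TTTTTT
  TT.TTF
  TTTTF.
  T.TF..
  TTTTF.
  TTTTTF
Step 3: 6 trees catch fire, 5 burn out
  TTTTTF
  TT.TF.
  TTTF..
  T.F...
  TTTF..
  TTTTF.
Step 4: 5 trees catch fire, 6 burn out
  TTTTF.
  TT.F..
  TTF...
  T.....
  TTF...
  TTTF..
Step 5: 4 trees catch fire, 5 burn out
  TTTF..
  TT....
  TF....
  T.....
  TF....
  TTF...
Step 6: 5 trees catch fire, 4 burn out
  TTF...
  TF....
  F.....
  T.....
  F.....
  TF....

TTF...
TF....
F.....
T.....
F.....
TF....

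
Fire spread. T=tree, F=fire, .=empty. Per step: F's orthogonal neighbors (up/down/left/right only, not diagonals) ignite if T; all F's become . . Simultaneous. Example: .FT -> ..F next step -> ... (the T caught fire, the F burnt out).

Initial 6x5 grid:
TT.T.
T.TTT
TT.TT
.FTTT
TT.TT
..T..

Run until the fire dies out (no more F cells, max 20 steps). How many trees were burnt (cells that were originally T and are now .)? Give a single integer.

Answer: 18

Derivation:
Step 1: +3 fires, +1 burnt (F count now 3)
Step 2: +3 fires, +3 burnt (F count now 3)
Step 3: +4 fires, +3 burnt (F count now 4)
Step 4: +4 fires, +4 burnt (F count now 4)
Step 5: +4 fires, +4 burnt (F count now 4)
Step 6: +0 fires, +4 burnt (F count now 0)
Fire out after step 6
Initially T: 19, now '.': 29
Total burnt (originally-T cells now '.'): 18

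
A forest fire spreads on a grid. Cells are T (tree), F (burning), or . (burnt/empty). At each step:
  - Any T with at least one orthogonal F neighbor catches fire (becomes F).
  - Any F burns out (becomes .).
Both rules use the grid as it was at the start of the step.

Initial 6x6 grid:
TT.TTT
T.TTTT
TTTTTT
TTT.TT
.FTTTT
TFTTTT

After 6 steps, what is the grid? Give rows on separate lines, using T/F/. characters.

Step 1: 4 trees catch fire, 2 burn out
  TT.TTT
  T.TTTT
  TTTTTT
  TFT.TT
  ..FTTT
  F.FTTT
Step 2: 5 trees catch fire, 4 burn out
  TT.TTT
  T.TTTT
  TFTTTT
  F.F.TT
  ...FTT
  ...FTT
Step 3: 4 trees catch fire, 5 burn out
  TT.TTT
  T.TTTT
  F.FTTT
  ....TT
  ....FT
  ....FT
Step 4: 6 trees catch fire, 4 burn out
  TT.TTT
  F.FTTT
  ...FTT
  ....FT
  .....F
  .....F
Step 5: 4 trees catch fire, 6 burn out
  FT.TTT
  ...FTT
  ....FT
  .....F
  ......
  ......
Step 6: 4 trees catch fire, 4 burn out
  .F.FTT
  ....FT
  .....F
  ......
  ......
  ......

.F.FTT
....FT
.....F
......
......
......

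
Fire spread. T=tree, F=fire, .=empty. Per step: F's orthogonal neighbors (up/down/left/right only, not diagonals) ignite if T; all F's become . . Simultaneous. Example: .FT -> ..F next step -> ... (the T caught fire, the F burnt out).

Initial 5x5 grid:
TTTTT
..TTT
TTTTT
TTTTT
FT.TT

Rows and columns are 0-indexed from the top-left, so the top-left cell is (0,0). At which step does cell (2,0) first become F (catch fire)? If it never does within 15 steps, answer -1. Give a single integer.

Step 1: cell (2,0)='T' (+2 fires, +1 burnt)
Step 2: cell (2,0)='F' (+2 fires, +2 burnt)
  -> target ignites at step 2
Step 3: cell (2,0)='.' (+2 fires, +2 burnt)
Step 4: cell (2,0)='.' (+2 fires, +2 burnt)
Step 5: cell (2,0)='.' (+4 fires, +2 burnt)
Step 6: cell (2,0)='.' (+4 fires, +4 burnt)
Step 7: cell (2,0)='.' (+3 fires, +4 burnt)
Step 8: cell (2,0)='.' (+2 fires, +3 burnt)
Step 9: cell (2,0)='.' (+0 fires, +2 burnt)
  fire out at step 9

2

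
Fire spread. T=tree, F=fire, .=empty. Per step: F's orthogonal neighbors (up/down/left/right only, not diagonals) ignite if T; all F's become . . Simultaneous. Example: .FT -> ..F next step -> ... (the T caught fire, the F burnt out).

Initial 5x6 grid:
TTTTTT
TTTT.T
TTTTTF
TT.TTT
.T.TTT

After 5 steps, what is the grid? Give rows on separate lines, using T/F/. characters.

Step 1: 3 trees catch fire, 1 burn out
  TTTTTT
  TTTT.F
  TTTTF.
  TT.TTF
  .T.TTT
Step 2: 4 trees catch fire, 3 burn out
  TTTTTF
  TTTT..
  TTTF..
  TT.TF.
  .T.TTF
Step 3: 5 trees catch fire, 4 burn out
  TTTTF.
  TTTF..
  TTF...
  TT.F..
  .T.TF.
Step 4: 4 trees catch fire, 5 burn out
  TTTF..
  TTF...
  TF....
  TT....
  .T.F..
Step 5: 4 trees catch fire, 4 burn out
  TTF...
  TF....
  F.....
  TF....
  .T....

TTF...
TF....
F.....
TF....
.T....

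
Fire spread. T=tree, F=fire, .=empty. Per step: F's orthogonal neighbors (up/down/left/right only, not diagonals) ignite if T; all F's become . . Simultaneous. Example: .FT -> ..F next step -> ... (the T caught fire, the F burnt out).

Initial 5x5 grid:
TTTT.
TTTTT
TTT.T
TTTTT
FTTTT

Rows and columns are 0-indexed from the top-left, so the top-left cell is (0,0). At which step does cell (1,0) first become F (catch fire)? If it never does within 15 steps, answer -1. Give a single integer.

Step 1: cell (1,0)='T' (+2 fires, +1 burnt)
Step 2: cell (1,0)='T' (+3 fires, +2 burnt)
Step 3: cell (1,0)='F' (+4 fires, +3 burnt)
  -> target ignites at step 3
Step 4: cell (1,0)='.' (+5 fires, +4 burnt)
Step 5: cell (1,0)='.' (+3 fires, +5 burnt)
Step 6: cell (1,0)='.' (+3 fires, +3 burnt)
Step 7: cell (1,0)='.' (+2 fires, +3 burnt)
Step 8: cell (1,0)='.' (+0 fires, +2 burnt)
  fire out at step 8

3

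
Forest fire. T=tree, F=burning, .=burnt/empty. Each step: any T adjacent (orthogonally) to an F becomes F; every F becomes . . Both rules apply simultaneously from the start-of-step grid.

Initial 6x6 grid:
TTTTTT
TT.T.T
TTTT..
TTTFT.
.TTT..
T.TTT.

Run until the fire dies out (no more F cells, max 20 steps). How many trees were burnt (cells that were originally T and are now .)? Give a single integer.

Answer: 24

Derivation:
Step 1: +4 fires, +1 burnt (F count now 4)
Step 2: +5 fires, +4 burnt (F count now 5)
Step 3: +6 fires, +5 burnt (F count now 6)
Step 4: +4 fires, +6 burnt (F count now 4)
Step 5: +3 fires, +4 burnt (F count now 3)
Step 6: +2 fires, +3 burnt (F count now 2)
Step 7: +0 fires, +2 burnt (F count now 0)
Fire out after step 7
Initially T: 25, now '.': 35
Total burnt (originally-T cells now '.'): 24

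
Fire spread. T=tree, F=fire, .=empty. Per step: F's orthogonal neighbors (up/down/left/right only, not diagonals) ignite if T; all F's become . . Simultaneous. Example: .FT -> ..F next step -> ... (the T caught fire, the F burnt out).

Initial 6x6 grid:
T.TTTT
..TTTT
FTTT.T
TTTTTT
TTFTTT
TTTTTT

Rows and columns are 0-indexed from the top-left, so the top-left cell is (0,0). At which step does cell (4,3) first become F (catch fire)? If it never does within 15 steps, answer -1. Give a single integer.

Step 1: cell (4,3)='F' (+6 fires, +2 burnt)
  -> target ignites at step 1
Step 2: cell (4,3)='.' (+7 fires, +6 burnt)
Step 3: cell (4,3)='.' (+6 fires, +7 burnt)
Step 4: cell (4,3)='.' (+4 fires, +6 burnt)
Step 5: cell (4,3)='.' (+3 fires, +4 burnt)
Step 6: cell (4,3)='.' (+2 fires, +3 burnt)
Step 7: cell (4,3)='.' (+1 fires, +2 burnt)
Step 8: cell (4,3)='.' (+0 fires, +1 burnt)
  fire out at step 8

1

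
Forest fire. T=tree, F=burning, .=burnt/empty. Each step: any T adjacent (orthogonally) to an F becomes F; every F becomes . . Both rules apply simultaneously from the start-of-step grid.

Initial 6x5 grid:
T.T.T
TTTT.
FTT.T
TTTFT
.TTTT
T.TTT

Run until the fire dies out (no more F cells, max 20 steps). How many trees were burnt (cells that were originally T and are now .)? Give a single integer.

Answer: 20

Derivation:
Step 1: +6 fires, +2 burnt (F count now 6)
Step 2: +8 fires, +6 burnt (F count now 8)
Step 3: +4 fires, +8 burnt (F count now 4)
Step 4: +2 fires, +4 burnt (F count now 2)
Step 5: +0 fires, +2 burnt (F count now 0)
Fire out after step 5
Initially T: 22, now '.': 28
Total burnt (originally-T cells now '.'): 20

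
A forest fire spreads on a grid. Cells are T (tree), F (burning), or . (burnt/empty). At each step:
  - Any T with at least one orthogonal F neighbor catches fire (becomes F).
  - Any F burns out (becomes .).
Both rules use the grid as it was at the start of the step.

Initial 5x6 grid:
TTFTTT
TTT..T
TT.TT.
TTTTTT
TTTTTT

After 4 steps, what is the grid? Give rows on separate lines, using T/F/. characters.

Step 1: 3 trees catch fire, 1 burn out
  TF.FTT
  TTF..T
  TT.TT.
  TTTTTT
  TTTTTT
Step 2: 3 trees catch fire, 3 burn out
  F...FT
  TF...T
  TT.TT.
  TTTTTT
  TTTTTT
Step 3: 3 trees catch fire, 3 burn out
  .....F
  F....T
  TF.TT.
  TTTTTT
  TTTTTT
Step 4: 3 trees catch fire, 3 burn out
  ......
  .....F
  F..TT.
  TFTTTT
  TTTTTT

......
.....F
F..TT.
TFTTTT
TTTTTT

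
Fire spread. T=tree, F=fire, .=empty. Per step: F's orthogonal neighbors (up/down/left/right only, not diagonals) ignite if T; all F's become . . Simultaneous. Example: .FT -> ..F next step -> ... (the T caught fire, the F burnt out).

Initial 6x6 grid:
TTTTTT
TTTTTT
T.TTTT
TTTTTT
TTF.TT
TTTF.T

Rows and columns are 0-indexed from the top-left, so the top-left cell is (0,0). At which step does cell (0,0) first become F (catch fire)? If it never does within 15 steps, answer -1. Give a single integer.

Step 1: cell (0,0)='T' (+3 fires, +2 burnt)
Step 2: cell (0,0)='T' (+5 fires, +3 burnt)
Step 3: cell (0,0)='T' (+5 fires, +5 burnt)
Step 4: cell (0,0)='T' (+7 fires, +5 burnt)
Step 5: cell (0,0)='T' (+6 fires, +7 burnt)
Step 6: cell (0,0)='F' (+4 fires, +6 burnt)
  -> target ignites at step 6
Step 7: cell (0,0)='.' (+1 fires, +4 burnt)
Step 8: cell (0,0)='.' (+0 fires, +1 burnt)
  fire out at step 8

6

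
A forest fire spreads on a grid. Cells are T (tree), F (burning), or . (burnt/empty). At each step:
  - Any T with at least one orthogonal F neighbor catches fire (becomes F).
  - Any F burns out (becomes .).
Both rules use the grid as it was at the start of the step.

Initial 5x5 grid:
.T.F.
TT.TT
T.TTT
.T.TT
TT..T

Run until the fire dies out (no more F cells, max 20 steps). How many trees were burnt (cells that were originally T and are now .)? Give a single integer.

Answer: 8

Derivation:
Step 1: +1 fires, +1 burnt (F count now 1)
Step 2: +2 fires, +1 burnt (F count now 2)
Step 3: +3 fires, +2 burnt (F count now 3)
Step 4: +1 fires, +3 burnt (F count now 1)
Step 5: +1 fires, +1 burnt (F count now 1)
Step 6: +0 fires, +1 burnt (F count now 0)
Fire out after step 6
Initially T: 15, now '.': 18
Total burnt (originally-T cells now '.'): 8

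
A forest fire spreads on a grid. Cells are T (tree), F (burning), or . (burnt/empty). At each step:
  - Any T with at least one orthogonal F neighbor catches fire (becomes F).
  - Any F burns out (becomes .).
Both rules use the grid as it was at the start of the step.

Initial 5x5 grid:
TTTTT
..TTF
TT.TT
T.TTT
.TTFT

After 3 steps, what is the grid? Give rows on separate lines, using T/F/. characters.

Step 1: 6 trees catch fire, 2 burn out
  TTTTF
  ..TF.
  TT.TF
  T.TFT
  .TF.F
Step 2: 6 trees catch fire, 6 burn out
  TTTF.
  ..F..
  TT.F.
  T.F.F
  .F...
Step 3: 1 trees catch fire, 6 burn out
  TTF..
  .....
  TT...
  T....
  .....

TTF..
.....
TT...
T....
.....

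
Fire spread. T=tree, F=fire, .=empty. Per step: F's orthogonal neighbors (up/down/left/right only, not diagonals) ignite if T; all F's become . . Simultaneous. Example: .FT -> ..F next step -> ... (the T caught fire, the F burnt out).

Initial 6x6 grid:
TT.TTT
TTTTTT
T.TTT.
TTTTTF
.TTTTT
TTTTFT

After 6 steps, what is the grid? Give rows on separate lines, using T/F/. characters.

Step 1: 5 trees catch fire, 2 burn out
  TT.TTT
  TTTTTT
  T.TTT.
  TTTTF.
  .TTTFF
  TTTF.F
Step 2: 4 trees catch fire, 5 burn out
  TT.TTT
  TTTTTT
  T.TTF.
  TTTF..
  .TTF..
  TTF...
Step 3: 5 trees catch fire, 4 burn out
  TT.TTT
  TTTTFT
  T.TF..
  TTF...
  .TF...
  TF....
Step 4: 7 trees catch fire, 5 burn out
  TT.TFT
  TTTF.F
  T.F...
  TF....
  .F....
  F.....
Step 5: 4 trees catch fire, 7 burn out
  TT.F.F
  TTF...
  T.....
  F.....
  ......
  ......
Step 6: 2 trees catch fire, 4 burn out
  TT....
  TF....
  F.....
  ......
  ......
  ......

TT....
TF....
F.....
......
......
......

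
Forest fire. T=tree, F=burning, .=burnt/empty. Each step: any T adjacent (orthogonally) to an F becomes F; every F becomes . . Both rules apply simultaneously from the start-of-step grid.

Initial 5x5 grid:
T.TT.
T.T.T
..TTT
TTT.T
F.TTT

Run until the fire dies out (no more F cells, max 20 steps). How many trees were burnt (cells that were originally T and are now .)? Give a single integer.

Step 1: +1 fires, +1 burnt (F count now 1)
Step 2: +1 fires, +1 burnt (F count now 1)
Step 3: +1 fires, +1 burnt (F count now 1)
Step 4: +2 fires, +1 burnt (F count now 2)
Step 5: +3 fires, +2 burnt (F count now 3)
Step 6: +3 fires, +3 burnt (F count now 3)
Step 7: +3 fires, +3 burnt (F count now 3)
Step 8: +0 fires, +3 burnt (F count now 0)
Fire out after step 8
Initially T: 16, now '.': 23
Total burnt (originally-T cells now '.'): 14

Answer: 14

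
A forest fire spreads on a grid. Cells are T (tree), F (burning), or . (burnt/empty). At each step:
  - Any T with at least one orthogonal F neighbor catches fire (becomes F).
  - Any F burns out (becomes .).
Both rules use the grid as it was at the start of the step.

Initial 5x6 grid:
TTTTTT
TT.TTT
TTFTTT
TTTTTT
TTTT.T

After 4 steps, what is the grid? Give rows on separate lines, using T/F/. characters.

Step 1: 3 trees catch fire, 1 burn out
  TTTTTT
  TT.TTT
  TF.FTT
  TTFTTT
  TTTT.T
Step 2: 7 trees catch fire, 3 burn out
  TTTTTT
  TF.FTT
  F...FT
  TF.FTT
  TTFT.T
Step 3: 9 trees catch fire, 7 burn out
  TFTFTT
  F...FT
  .....F
  F...FT
  TF.F.T
Step 4: 6 trees catch fire, 9 burn out
  F.F.FT
  .....F
  ......
  .....F
  F....T

F.F.FT
.....F
......
.....F
F....T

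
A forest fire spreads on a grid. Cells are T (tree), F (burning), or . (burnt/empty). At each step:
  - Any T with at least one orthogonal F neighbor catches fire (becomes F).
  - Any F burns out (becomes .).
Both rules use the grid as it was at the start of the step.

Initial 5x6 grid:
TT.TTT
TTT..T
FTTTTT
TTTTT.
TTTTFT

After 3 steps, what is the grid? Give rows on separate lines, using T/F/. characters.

Step 1: 6 trees catch fire, 2 burn out
  TT.TTT
  FTT..T
  .FTTTT
  FTTTF.
  TTTF.F
Step 2: 8 trees catch fire, 6 burn out
  FT.TTT
  .FT..T
  ..FTFT
  .FTF..
  FTF...
Step 3: 6 trees catch fire, 8 burn out
  .F.TTT
  ..F..T
  ...F.F
  ..F...
  .F....

.F.TTT
..F..T
...F.F
..F...
.F....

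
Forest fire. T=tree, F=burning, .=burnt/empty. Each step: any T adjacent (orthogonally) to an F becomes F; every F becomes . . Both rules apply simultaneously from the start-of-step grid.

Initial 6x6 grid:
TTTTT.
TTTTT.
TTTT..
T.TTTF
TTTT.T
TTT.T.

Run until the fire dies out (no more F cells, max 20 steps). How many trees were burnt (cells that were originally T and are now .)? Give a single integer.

Answer: 26

Derivation:
Step 1: +2 fires, +1 burnt (F count now 2)
Step 2: +1 fires, +2 burnt (F count now 1)
Step 3: +3 fires, +1 burnt (F count now 3)
Step 4: +3 fires, +3 burnt (F count now 3)
Step 5: +6 fires, +3 burnt (F count now 6)
Step 6: +6 fires, +6 burnt (F count now 6)
Step 7: +4 fires, +6 burnt (F count now 4)
Step 8: +1 fires, +4 burnt (F count now 1)
Step 9: +0 fires, +1 burnt (F count now 0)
Fire out after step 9
Initially T: 27, now '.': 35
Total burnt (originally-T cells now '.'): 26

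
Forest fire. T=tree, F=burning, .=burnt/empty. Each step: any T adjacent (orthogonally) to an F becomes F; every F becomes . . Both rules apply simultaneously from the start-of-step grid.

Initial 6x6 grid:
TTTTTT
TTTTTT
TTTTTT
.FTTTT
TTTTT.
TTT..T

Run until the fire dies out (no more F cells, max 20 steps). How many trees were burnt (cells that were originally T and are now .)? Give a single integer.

Answer: 30

Derivation:
Step 1: +3 fires, +1 burnt (F count now 3)
Step 2: +7 fires, +3 burnt (F count now 7)
Step 3: +8 fires, +7 burnt (F count now 8)
Step 4: +6 fires, +8 burnt (F count now 6)
Step 5: +3 fires, +6 burnt (F count now 3)
Step 6: +2 fires, +3 burnt (F count now 2)
Step 7: +1 fires, +2 burnt (F count now 1)
Step 8: +0 fires, +1 burnt (F count now 0)
Fire out after step 8
Initially T: 31, now '.': 35
Total burnt (originally-T cells now '.'): 30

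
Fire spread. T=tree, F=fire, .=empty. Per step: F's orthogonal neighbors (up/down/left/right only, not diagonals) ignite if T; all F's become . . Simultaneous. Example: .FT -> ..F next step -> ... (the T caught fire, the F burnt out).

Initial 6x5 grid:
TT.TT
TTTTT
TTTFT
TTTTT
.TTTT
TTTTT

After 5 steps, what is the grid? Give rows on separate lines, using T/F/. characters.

Step 1: 4 trees catch fire, 1 burn out
  TT.TT
  TTTFT
  TTF.F
  TTTFT
  .TTTT
  TTTTT
Step 2: 7 trees catch fire, 4 burn out
  TT.FT
  TTF.F
  TF...
  TTF.F
  .TTFT
  TTTTT
Step 3: 7 trees catch fire, 7 burn out
  TT..F
  TF...
  F....
  TF...
  .TF.F
  TTTFT
Step 4: 6 trees catch fire, 7 burn out
  TF...
  F....
  .....
  F....
  .F...
  TTF.F
Step 5: 2 trees catch fire, 6 burn out
  F....
  .....
  .....
  .....
  .....
  TF...

F....
.....
.....
.....
.....
TF...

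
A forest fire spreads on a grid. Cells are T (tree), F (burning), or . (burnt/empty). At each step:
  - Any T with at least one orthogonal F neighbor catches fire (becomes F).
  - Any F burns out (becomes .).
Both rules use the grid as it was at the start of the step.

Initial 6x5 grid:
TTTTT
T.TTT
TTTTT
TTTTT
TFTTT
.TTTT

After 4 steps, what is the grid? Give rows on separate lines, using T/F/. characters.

Step 1: 4 trees catch fire, 1 burn out
  TTTTT
  T.TTT
  TTTTT
  TFTTT
  F.FTT
  .FTTT
Step 2: 5 trees catch fire, 4 burn out
  TTTTT
  T.TTT
  TFTTT
  F.FTT
  ...FT
  ..FTT
Step 3: 5 trees catch fire, 5 burn out
  TTTTT
  T.TTT
  F.FTT
  ...FT
  ....F
  ...FT
Step 4: 5 trees catch fire, 5 burn out
  TTTTT
  F.FTT
  ...FT
  ....F
  .....
  ....F

TTTTT
F.FTT
...FT
....F
.....
....F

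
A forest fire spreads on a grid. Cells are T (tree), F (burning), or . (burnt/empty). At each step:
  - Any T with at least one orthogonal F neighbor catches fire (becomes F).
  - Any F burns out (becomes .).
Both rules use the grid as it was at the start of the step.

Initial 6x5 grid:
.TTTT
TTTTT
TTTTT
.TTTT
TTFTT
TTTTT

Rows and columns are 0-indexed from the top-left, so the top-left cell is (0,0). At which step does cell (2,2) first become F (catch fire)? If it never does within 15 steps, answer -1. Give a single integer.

Step 1: cell (2,2)='T' (+4 fires, +1 burnt)
Step 2: cell (2,2)='F' (+7 fires, +4 burnt)
  -> target ignites at step 2
Step 3: cell (2,2)='.' (+6 fires, +7 burnt)
Step 4: cell (2,2)='.' (+5 fires, +6 burnt)
Step 5: cell (2,2)='.' (+4 fires, +5 burnt)
Step 6: cell (2,2)='.' (+1 fires, +4 burnt)
Step 7: cell (2,2)='.' (+0 fires, +1 burnt)
  fire out at step 7

2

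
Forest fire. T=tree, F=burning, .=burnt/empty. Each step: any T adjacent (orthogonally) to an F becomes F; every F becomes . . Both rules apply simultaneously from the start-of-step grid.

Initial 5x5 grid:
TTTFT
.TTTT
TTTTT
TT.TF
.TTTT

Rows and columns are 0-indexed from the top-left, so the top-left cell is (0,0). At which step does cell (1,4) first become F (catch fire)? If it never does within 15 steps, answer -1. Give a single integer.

Step 1: cell (1,4)='T' (+6 fires, +2 burnt)
Step 2: cell (1,4)='F' (+5 fires, +6 burnt)
  -> target ignites at step 2
Step 3: cell (1,4)='.' (+4 fires, +5 burnt)
Step 4: cell (1,4)='.' (+2 fires, +4 burnt)
Step 5: cell (1,4)='.' (+2 fires, +2 burnt)
Step 6: cell (1,4)='.' (+1 fires, +2 burnt)
Step 7: cell (1,4)='.' (+0 fires, +1 burnt)
  fire out at step 7

2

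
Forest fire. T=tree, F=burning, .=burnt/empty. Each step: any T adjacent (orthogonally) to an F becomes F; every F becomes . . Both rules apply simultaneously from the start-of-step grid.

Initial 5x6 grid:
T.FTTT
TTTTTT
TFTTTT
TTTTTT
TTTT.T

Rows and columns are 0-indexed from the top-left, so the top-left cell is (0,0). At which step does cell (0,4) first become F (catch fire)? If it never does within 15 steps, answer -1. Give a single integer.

Step 1: cell (0,4)='T' (+6 fires, +2 burnt)
Step 2: cell (0,4)='F' (+7 fires, +6 burnt)
  -> target ignites at step 2
Step 3: cell (0,4)='.' (+7 fires, +7 burnt)
Step 4: cell (0,4)='.' (+4 fires, +7 burnt)
Step 5: cell (0,4)='.' (+1 fires, +4 burnt)
Step 6: cell (0,4)='.' (+1 fires, +1 burnt)
Step 7: cell (0,4)='.' (+0 fires, +1 burnt)
  fire out at step 7

2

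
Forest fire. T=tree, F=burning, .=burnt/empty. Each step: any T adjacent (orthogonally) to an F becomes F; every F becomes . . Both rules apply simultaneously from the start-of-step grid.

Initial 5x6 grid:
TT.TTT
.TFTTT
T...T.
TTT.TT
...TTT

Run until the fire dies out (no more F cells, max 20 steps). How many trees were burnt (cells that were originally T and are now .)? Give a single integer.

Answer: 15

Derivation:
Step 1: +2 fires, +1 burnt (F count now 2)
Step 2: +3 fires, +2 burnt (F count now 3)
Step 3: +4 fires, +3 burnt (F count now 4)
Step 4: +2 fires, +4 burnt (F count now 2)
Step 5: +2 fires, +2 burnt (F count now 2)
Step 6: +2 fires, +2 burnt (F count now 2)
Step 7: +0 fires, +2 burnt (F count now 0)
Fire out after step 7
Initially T: 19, now '.': 26
Total burnt (originally-T cells now '.'): 15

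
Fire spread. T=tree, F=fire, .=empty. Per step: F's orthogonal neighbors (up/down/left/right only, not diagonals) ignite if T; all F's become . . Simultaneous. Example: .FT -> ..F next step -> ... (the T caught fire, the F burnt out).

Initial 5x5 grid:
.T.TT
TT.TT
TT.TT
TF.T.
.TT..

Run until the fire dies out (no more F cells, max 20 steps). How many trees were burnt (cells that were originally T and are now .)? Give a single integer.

Answer: 8

Derivation:
Step 1: +3 fires, +1 burnt (F count now 3)
Step 2: +3 fires, +3 burnt (F count now 3)
Step 3: +2 fires, +3 burnt (F count now 2)
Step 4: +0 fires, +2 burnt (F count now 0)
Fire out after step 4
Initially T: 15, now '.': 18
Total burnt (originally-T cells now '.'): 8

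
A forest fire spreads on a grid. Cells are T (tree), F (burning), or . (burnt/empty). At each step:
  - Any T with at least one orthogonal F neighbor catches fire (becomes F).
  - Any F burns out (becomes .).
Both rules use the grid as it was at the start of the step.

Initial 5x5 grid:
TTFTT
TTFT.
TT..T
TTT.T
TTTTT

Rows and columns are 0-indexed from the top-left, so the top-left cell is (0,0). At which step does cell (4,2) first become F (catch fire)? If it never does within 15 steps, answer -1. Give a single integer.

Step 1: cell (4,2)='T' (+4 fires, +2 burnt)
Step 2: cell (4,2)='T' (+4 fires, +4 burnt)
Step 3: cell (4,2)='T' (+2 fires, +4 burnt)
Step 4: cell (4,2)='T' (+3 fires, +2 burnt)
Step 5: cell (4,2)='F' (+2 fires, +3 burnt)
  -> target ignites at step 5
Step 6: cell (4,2)='.' (+1 fires, +2 burnt)
Step 7: cell (4,2)='.' (+1 fires, +1 burnt)
Step 8: cell (4,2)='.' (+1 fires, +1 burnt)
Step 9: cell (4,2)='.' (+1 fires, +1 burnt)
Step 10: cell (4,2)='.' (+0 fires, +1 burnt)
  fire out at step 10

5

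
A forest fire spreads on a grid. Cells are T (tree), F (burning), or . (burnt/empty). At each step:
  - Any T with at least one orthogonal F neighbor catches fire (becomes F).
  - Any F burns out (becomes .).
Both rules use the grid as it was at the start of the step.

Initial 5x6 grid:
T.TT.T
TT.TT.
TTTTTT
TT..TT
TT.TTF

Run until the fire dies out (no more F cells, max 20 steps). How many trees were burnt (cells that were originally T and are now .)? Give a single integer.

Answer: 21

Derivation:
Step 1: +2 fires, +1 burnt (F count now 2)
Step 2: +3 fires, +2 burnt (F count now 3)
Step 3: +1 fires, +3 burnt (F count now 1)
Step 4: +2 fires, +1 burnt (F count now 2)
Step 5: +2 fires, +2 burnt (F count now 2)
Step 6: +2 fires, +2 burnt (F count now 2)
Step 7: +4 fires, +2 burnt (F count now 4)
Step 8: +3 fires, +4 burnt (F count now 3)
Step 9: +2 fires, +3 burnt (F count now 2)
Step 10: +0 fires, +2 burnt (F count now 0)
Fire out after step 10
Initially T: 22, now '.': 29
Total burnt (originally-T cells now '.'): 21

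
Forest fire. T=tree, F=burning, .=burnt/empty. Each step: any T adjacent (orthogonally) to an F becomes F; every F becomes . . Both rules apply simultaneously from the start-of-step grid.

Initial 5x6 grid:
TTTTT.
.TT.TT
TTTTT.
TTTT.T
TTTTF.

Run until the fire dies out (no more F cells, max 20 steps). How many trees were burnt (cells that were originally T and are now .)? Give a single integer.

Answer: 22

Derivation:
Step 1: +1 fires, +1 burnt (F count now 1)
Step 2: +2 fires, +1 burnt (F count now 2)
Step 3: +3 fires, +2 burnt (F count now 3)
Step 4: +4 fires, +3 burnt (F count now 4)
Step 5: +4 fires, +4 burnt (F count now 4)
Step 6: +5 fires, +4 burnt (F count now 5)
Step 7: +2 fires, +5 burnt (F count now 2)
Step 8: +1 fires, +2 burnt (F count now 1)
Step 9: +0 fires, +1 burnt (F count now 0)
Fire out after step 9
Initially T: 23, now '.': 29
Total burnt (originally-T cells now '.'): 22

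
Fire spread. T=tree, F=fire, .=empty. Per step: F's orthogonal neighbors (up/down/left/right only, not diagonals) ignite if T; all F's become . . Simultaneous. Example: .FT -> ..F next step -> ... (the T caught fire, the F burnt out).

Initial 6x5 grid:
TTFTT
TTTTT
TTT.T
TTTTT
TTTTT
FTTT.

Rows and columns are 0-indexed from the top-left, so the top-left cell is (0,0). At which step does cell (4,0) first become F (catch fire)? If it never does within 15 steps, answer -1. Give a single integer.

Step 1: cell (4,0)='F' (+5 fires, +2 burnt)
  -> target ignites at step 1
Step 2: cell (4,0)='.' (+8 fires, +5 burnt)
Step 3: cell (4,0)='.' (+8 fires, +8 burnt)
Step 4: cell (4,0)='.' (+3 fires, +8 burnt)
Step 5: cell (4,0)='.' (+2 fires, +3 burnt)
Step 6: cell (4,0)='.' (+0 fires, +2 burnt)
  fire out at step 6

1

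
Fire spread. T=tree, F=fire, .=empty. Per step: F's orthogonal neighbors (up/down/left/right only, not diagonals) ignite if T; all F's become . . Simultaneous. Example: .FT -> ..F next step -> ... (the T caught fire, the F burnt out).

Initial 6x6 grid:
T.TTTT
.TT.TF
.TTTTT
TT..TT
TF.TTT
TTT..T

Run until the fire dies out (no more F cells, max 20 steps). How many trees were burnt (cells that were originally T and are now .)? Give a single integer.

Step 1: +6 fires, +2 burnt (F count now 6)
Step 2: +7 fires, +6 burnt (F count now 7)
Step 3: +6 fires, +7 burnt (F count now 6)
Step 4: +4 fires, +6 burnt (F count now 4)
Step 5: +1 fires, +4 burnt (F count now 1)
Step 6: +0 fires, +1 burnt (F count now 0)
Fire out after step 6
Initially T: 25, now '.': 35
Total burnt (originally-T cells now '.'): 24

Answer: 24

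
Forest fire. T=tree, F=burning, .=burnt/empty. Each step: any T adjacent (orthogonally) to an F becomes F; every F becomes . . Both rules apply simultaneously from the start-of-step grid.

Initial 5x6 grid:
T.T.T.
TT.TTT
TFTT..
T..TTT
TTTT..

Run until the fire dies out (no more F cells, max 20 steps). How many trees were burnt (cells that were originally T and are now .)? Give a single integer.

Answer: 18

Derivation:
Step 1: +3 fires, +1 burnt (F count now 3)
Step 2: +3 fires, +3 burnt (F count now 3)
Step 3: +4 fires, +3 burnt (F count now 4)
Step 4: +4 fires, +4 burnt (F count now 4)
Step 5: +4 fires, +4 burnt (F count now 4)
Step 6: +0 fires, +4 burnt (F count now 0)
Fire out after step 6
Initially T: 19, now '.': 29
Total burnt (originally-T cells now '.'): 18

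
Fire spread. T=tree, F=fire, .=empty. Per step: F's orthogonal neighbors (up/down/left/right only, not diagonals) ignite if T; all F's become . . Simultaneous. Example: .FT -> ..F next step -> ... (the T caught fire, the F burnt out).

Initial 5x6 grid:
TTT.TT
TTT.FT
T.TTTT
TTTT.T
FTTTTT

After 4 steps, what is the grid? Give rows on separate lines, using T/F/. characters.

Step 1: 5 trees catch fire, 2 burn out
  TTT.FT
  TTT..F
  T.TTFT
  FTTT.T
  .FTTTT
Step 2: 6 trees catch fire, 5 burn out
  TTT..F
  TTT...
  F.TF.F
  .FTT.T
  ..FTTT
Step 3: 6 trees catch fire, 6 burn out
  TTT...
  FTT...
  ..F...
  ..FF.F
  ...FTT
Step 4: 5 trees catch fire, 6 burn out
  FTT...
  .FF...
  ......
  ......
  ....FF

FTT...
.FF...
......
......
....FF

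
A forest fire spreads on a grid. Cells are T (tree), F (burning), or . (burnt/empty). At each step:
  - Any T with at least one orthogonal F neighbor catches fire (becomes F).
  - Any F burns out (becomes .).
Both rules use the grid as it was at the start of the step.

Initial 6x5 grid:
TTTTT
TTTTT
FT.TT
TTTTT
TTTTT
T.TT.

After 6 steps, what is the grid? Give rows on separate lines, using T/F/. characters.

Step 1: 3 trees catch fire, 1 burn out
  TTTTT
  FTTTT
  .F.TT
  FTTTT
  TTTTT
  T.TT.
Step 2: 4 trees catch fire, 3 burn out
  FTTTT
  .FTTT
  ...TT
  .FTTT
  FTTTT
  T.TT.
Step 3: 5 trees catch fire, 4 burn out
  .FTTT
  ..FTT
  ...TT
  ..FTT
  .FTTT
  F.TT.
Step 4: 4 trees catch fire, 5 burn out
  ..FTT
  ...FT
  ...TT
  ...FT
  ..FTT
  ..TT.
Step 5: 6 trees catch fire, 4 burn out
  ...FT
  ....F
  ...FT
  ....F
  ...FT
  ..FT.
Step 6: 4 trees catch fire, 6 burn out
  ....F
  .....
  ....F
  .....
  ....F
  ...F.

....F
.....
....F
.....
....F
...F.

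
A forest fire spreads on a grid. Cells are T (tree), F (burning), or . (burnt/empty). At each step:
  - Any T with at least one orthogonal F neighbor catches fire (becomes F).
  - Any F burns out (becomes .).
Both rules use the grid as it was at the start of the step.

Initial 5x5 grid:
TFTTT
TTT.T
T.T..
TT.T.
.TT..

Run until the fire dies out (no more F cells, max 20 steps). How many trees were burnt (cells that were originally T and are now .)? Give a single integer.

Step 1: +3 fires, +1 burnt (F count now 3)
Step 2: +3 fires, +3 burnt (F count now 3)
Step 3: +3 fires, +3 burnt (F count now 3)
Step 4: +2 fires, +3 burnt (F count now 2)
Step 5: +1 fires, +2 burnt (F count now 1)
Step 6: +1 fires, +1 burnt (F count now 1)
Step 7: +1 fires, +1 burnt (F count now 1)
Step 8: +0 fires, +1 burnt (F count now 0)
Fire out after step 8
Initially T: 15, now '.': 24
Total burnt (originally-T cells now '.'): 14

Answer: 14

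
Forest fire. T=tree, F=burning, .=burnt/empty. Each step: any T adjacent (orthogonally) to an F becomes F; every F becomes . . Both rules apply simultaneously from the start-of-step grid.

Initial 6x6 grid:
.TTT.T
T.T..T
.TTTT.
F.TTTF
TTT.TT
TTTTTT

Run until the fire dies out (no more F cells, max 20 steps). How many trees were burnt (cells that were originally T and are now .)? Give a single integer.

Answer: 22

Derivation:
Step 1: +3 fires, +2 burnt (F count now 3)
Step 2: +6 fires, +3 burnt (F count now 6)
Step 3: +5 fires, +6 burnt (F count now 5)
Step 4: +3 fires, +5 burnt (F count now 3)
Step 5: +2 fires, +3 burnt (F count now 2)
Step 6: +1 fires, +2 burnt (F count now 1)
Step 7: +2 fires, +1 burnt (F count now 2)
Step 8: +0 fires, +2 burnt (F count now 0)
Fire out after step 8
Initially T: 25, now '.': 33
Total burnt (originally-T cells now '.'): 22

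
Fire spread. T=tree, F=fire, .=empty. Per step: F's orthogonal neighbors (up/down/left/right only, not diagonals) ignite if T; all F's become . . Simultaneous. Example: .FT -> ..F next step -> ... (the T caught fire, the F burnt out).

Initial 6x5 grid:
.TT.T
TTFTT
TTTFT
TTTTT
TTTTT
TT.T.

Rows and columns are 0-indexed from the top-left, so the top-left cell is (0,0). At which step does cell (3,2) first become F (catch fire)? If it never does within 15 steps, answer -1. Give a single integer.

Step 1: cell (3,2)='T' (+6 fires, +2 burnt)
Step 2: cell (3,2)='F' (+7 fires, +6 burnt)
  -> target ignites at step 2
Step 3: cell (3,2)='.' (+6 fires, +7 burnt)
Step 4: cell (3,2)='.' (+2 fires, +6 burnt)
Step 5: cell (3,2)='.' (+2 fires, +2 burnt)
Step 6: cell (3,2)='.' (+1 fires, +2 burnt)
Step 7: cell (3,2)='.' (+0 fires, +1 burnt)
  fire out at step 7

2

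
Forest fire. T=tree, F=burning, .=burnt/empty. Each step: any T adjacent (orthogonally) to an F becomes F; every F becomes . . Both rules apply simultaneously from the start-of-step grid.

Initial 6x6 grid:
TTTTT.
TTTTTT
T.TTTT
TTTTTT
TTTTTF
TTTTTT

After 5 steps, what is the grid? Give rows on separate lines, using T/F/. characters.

Step 1: 3 trees catch fire, 1 burn out
  TTTTT.
  TTTTTT
  T.TTTT
  TTTTTF
  TTTTF.
  TTTTTF
Step 2: 4 trees catch fire, 3 burn out
  TTTTT.
  TTTTTT
  T.TTTF
  TTTTF.
  TTTF..
  TTTTF.
Step 3: 5 trees catch fire, 4 burn out
  TTTTT.
  TTTTTF
  T.TTF.
  TTTF..
  TTF...
  TTTF..
Step 4: 5 trees catch fire, 5 burn out
  TTTTT.
  TTTTF.
  T.TF..
  TTF...
  TF....
  TTF...
Step 5: 6 trees catch fire, 5 burn out
  TTTTF.
  TTTF..
  T.F...
  TF....
  F.....
  TF....

TTTTF.
TTTF..
T.F...
TF....
F.....
TF....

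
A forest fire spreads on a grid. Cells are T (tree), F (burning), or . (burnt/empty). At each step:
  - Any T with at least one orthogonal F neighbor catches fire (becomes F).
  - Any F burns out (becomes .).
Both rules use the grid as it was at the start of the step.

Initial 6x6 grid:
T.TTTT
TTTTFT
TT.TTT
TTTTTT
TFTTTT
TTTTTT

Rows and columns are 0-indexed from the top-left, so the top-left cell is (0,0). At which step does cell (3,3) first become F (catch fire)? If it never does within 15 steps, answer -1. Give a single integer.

Step 1: cell (3,3)='T' (+8 fires, +2 burnt)
Step 2: cell (3,3)='T' (+12 fires, +8 burnt)
Step 3: cell (3,3)='F' (+7 fires, +12 burnt)
  -> target ignites at step 3
Step 4: cell (3,3)='.' (+3 fires, +7 burnt)
Step 5: cell (3,3)='.' (+2 fires, +3 burnt)
Step 6: cell (3,3)='.' (+0 fires, +2 burnt)
  fire out at step 6

3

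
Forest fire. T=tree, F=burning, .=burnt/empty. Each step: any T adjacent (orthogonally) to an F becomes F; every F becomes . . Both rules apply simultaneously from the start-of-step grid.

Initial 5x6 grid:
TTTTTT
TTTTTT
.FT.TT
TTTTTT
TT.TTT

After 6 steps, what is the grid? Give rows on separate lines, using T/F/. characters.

Step 1: 3 trees catch fire, 1 burn out
  TTTTTT
  TFTTTT
  ..F.TT
  TFTTTT
  TT.TTT
Step 2: 6 trees catch fire, 3 burn out
  TFTTTT
  F.FTTT
  ....TT
  F.FTTT
  TF.TTT
Step 3: 5 trees catch fire, 6 burn out
  F.FTTT
  ...FTT
  ....TT
  ...FTT
  F..TTT
Step 4: 4 trees catch fire, 5 burn out
  ...FTT
  ....FT
  ....TT
  ....FT
  ...FTT
Step 5: 5 trees catch fire, 4 burn out
  ....FT
  .....F
  ....FT
  .....F
  ....FT
Step 6: 3 trees catch fire, 5 burn out
  .....F
  ......
  .....F
  ......
  .....F

.....F
......
.....F
......
.....F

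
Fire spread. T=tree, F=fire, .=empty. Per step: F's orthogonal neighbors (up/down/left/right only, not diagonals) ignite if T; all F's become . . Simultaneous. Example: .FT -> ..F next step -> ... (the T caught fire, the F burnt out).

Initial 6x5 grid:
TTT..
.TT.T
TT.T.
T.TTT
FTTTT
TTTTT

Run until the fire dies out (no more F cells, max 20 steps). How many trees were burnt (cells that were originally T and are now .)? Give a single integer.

Step 1: +3 fires, +1 burnt (F count now 3)
Step 2: +3 fires, +3 burnt (F count now 3)
Step 3: +4 fires, +3 burnt (F count now 4)
Step 4: +4 fires, +4 burnt (F count now 4)
Step 5: +5 fires, +4 burnt (F count now 5)
Step 6: +2 fires, +5 burnt (F count now 2)
Step 7: +0 fires, +2 burnt (F count now 0)
Fire out after step 7
Initially T: 22, now '.': 29
Total burnt (originally-T cells now '.'): 21

Answer: 21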